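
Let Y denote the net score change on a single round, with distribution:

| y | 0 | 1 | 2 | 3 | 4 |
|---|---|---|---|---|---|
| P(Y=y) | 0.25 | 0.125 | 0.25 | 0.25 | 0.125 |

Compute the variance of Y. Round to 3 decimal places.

E[Y] = (0)(0.25) + (1)(0.125) + (2)(0.25) + (3)(0.25) + (4)(0.125) = 1.875
E[Y²] = (0)²(0.25) + (1)²(0.125) + (2)²(0.25) + (3)²(0.25) + (4)²(0.125) = 5.375
Var(Y) = E[Y²] − (E[Y])² = 5.375 − (1.875)² = 1.859375

1.859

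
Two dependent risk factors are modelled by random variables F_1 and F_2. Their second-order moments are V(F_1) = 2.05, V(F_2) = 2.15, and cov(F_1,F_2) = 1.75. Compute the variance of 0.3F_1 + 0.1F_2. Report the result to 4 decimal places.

0.3110

V(0.3F_1 + 0.1F_2) = (0.3)²·V(F_1) + (0.1)²·V(F_2) + 2·(0.3)·(0.1)·cov(F_1,F_2)
= 0.09·2.05 + 0.01·2.15 + 0.06·1.75 = 0.311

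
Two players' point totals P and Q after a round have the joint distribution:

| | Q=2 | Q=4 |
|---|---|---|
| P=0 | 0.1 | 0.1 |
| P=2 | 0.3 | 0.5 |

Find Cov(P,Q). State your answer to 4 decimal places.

0.0800

E[P] = 1.6,  E[Q] = 3.2
E[PQ] = 5.2
Cov(P,Q) = E[PQ] − E[P]E[Q] = 5.2 − (1.6)(3.2) = 0.08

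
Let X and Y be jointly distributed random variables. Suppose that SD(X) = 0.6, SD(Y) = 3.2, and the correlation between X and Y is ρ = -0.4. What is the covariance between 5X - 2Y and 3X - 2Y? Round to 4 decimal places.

var(X) = (0.6)² = 0.36;  var(Y) = (3.2)² = 10.24
Cov(X,Y) = ρ·SD(X)·SD(Y) = -0.4·0.6·3.2 = -0.768
Cov(5X - 2Y, 3X - 2Y) = (5)(3)var(X) + (-2)(-2)var(Y) + [(5)(-2) + (-2)(3)]Cov(X,Y)
= 15·0.36 + 4·10.24 + -16·-0.768 = 58.648

58.6480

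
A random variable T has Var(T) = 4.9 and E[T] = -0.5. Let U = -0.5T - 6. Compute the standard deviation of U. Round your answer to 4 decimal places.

Var(-0.5T - 6) = (-0.5)²·4.9 = 1.225
σ(U) = √1.225 ≈ 1.1068

1.1068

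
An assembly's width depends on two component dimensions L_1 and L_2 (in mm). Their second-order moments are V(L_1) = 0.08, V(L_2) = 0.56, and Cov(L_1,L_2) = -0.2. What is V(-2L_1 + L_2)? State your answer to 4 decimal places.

V(-2L_1 + L_2) = (-2)²·V(L_1) + (1)²·V(L_2) + 2·(-2)·(1)·Cov(L_1,L_2)
= 4·0.08 + 1·0.56 + -4·-0.2 = 1.68

1.6800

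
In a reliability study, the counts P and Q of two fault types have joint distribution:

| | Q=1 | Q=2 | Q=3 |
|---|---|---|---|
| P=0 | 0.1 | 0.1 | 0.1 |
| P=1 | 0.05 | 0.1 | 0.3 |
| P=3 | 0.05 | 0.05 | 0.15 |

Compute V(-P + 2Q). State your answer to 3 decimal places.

E[P] = 1.2,  E[Q] = 2.35,  E[PQ] = 2.95
V(P) = 2.7 − (1.2)² = 1.26;  V(Q) = 6.15 − (2.35)² = 0.6275
cov(P,Q) = 2.95 − (1.2)(2.35) = 0.13
V(-P + 2Q) = (-1)²·1.26 + (2)²·0.6275 + 2·(-1)·(2)·0.13 = 3.25

3.250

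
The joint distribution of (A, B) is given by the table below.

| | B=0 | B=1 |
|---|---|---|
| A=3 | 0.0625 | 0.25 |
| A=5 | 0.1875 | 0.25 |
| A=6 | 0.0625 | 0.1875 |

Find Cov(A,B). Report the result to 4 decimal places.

E[A] = 4.625,  E[B] = 0.6875
E[AB] = 3.125
Cov(A,B) = E[AB] − E[A]E[B] = 3.125 − (4.625)(0.6875) = -0.0546875

-0.0547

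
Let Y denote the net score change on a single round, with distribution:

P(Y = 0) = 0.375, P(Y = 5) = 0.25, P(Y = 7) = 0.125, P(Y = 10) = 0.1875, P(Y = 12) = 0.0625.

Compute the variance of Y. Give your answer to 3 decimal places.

17.563

E[Y] = (0)(0.375) + (5)(0.25) + (7)(0.125) + (10)(0.1875) + (12)(0.0625) = 4.75
E[Y²] = (0)²(0.375) + (5)²(0.25) + (7)²(0.125) + (10)²(0.1875) + (12)²(0.0625) = 40.125
var(Y) = E[Y²] − (E[Y])² = 40.125 − (4.75)² = 17.5625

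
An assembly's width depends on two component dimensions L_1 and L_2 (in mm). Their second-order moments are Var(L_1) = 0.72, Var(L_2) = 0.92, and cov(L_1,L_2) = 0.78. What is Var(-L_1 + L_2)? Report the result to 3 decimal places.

Var(-L_1 + L_2) = (-1)²·Var(L_1) + (1)²·Var(L_2) + 2·(-1)·(1)·cov(L_1,L_2)
= 1·0.72 + 1·0.92 + -2·0.78 = 0.08

0.080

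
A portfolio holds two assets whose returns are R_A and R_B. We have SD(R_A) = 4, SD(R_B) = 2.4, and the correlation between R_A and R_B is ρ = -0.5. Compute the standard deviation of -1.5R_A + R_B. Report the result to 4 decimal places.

7.4940

Var(R_A) = (4)² = 16;  Var(R_B) = (2.4)² = 5.76
cov(R_A,R_B) = ρ·SD(R_A)·SD(R_B) = -0.5·4·2.4 = -4.8
Var(-1.5R_A + R_B) = (-1.5)²·Var(R_A) + (1)²·Var(R_B) + 2·(-1.5)·(1)·cov(R_A,R_B)
= 2.25·16 + 1·5.76 + -3·-4.8 = 56.16
SD(-1.5R_A + R_B) = √56.16 ≈ 7.4940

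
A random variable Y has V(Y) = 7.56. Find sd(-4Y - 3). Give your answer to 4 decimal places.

V(-4Y - 3) = (-4)²·7.56 = 120.96
sd(-4Y - 3) = √120.96 ≈ 10.9982

10.9982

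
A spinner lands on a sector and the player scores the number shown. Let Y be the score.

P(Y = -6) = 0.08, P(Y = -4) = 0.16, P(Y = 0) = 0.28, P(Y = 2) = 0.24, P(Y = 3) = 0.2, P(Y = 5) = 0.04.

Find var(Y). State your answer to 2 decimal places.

E[Y] = (-6)(0.08) + (-4)(0.16) + (0)(0.28) + (2)(0.24) + (3)(0.2) + (5)(0.04) = 0.16
E[Y²] = (-6)²(0.08) + (-4)²(0.16) + (0)²(0.28) + (2)²(0.24) + (3)²(0.2) + (5)²(0.04) = 9.2
var(Y) = E[Y²] − (E[Y])² = 9.2 − (0.16)² = 9.1744

9.17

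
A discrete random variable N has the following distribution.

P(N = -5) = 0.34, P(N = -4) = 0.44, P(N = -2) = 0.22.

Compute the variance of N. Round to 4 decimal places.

E[N] = (-5)(0.34) + (-4)(0.44) + (-2)(0.22) = -3.9
E[N²] = (-5)²(0.34) + (-4)²(0.44) + (-2)²(0.22) = 16.42
V(N) = E[N²] − (E[N])² = 16.42 − (-3.9)² = 1.21

1.2100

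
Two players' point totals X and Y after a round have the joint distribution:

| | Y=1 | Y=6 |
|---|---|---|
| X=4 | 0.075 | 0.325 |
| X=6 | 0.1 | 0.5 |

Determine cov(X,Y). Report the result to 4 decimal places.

E[X] = 5.2,  E[Y] = 5.125
E[XY] = 26.7
cov(X,Y) = E[XY] − E[X]E[Y] = 26.7 − (5.2)(5.125) = 0.05

0.0500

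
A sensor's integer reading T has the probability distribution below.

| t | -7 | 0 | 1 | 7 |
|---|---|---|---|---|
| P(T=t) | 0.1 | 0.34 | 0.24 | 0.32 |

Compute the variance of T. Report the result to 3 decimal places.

17.652

E[T] = (-7)(0.1) + (0)(0.34) + (1)(0.24) + (7)(0.32) = 1.78
E[T²] = (-7)²(0.1) + (0)²(0.34) + (1)²(0.24) + (7)²(0.32) = 20.82
V(T) = E[T²] − (E[T])² = 20.82 − (1.78)² = 17.6516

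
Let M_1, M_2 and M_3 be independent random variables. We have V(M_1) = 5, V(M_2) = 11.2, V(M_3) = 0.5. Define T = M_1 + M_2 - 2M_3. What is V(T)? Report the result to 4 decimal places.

By independence, V(T) = (1)²V(M_1) + (1)²V(M_2) + (-2)²V(M_3)
= (1)²·5 + (1)²·11.2 + (-2)²·0.5 = 18.2

18.2000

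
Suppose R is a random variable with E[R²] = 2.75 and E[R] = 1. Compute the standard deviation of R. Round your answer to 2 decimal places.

1.32

var(R) = 2.75 − (1)² = 1.75
SD(R) = √1.75 ≈ 1.32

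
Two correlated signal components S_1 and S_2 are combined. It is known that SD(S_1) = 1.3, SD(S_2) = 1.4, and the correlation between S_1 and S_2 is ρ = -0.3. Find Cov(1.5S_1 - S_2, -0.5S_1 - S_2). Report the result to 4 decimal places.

V(S_1) = (1.3)² = 1.69;  V(S_2) = (1.4)² = 1.96
Cov(S_1,S_2) = ρ·SD(S_1)·SD(S_2) = -0.3·1.3·1.4 = -0.546
Cov(1.5S_1 - S_2, -0.5S_1 - S_2) = (1.5)(-0.5)V(S_1) + (-1)(-1)V(S_2) + [(1.5)(-1) + (-1)(-0.5)]Cov(S_1,S_2)
= -0.75·1.69 + 1·1.96 + -1·-0.546 = 1.2385

1.2385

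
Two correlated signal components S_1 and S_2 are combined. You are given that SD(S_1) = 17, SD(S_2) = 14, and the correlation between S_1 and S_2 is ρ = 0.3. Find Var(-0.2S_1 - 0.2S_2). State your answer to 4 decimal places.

Var(S_1) = (17)² = 289;  Var(S_2) = (14)² = 196
Cov(S_1,S_2) = ρ·SD(S_1)·SD(S_2) = 0.3·17·14 = 71.4
Var(-0.2S_1 - 0.2S_2) = (-0.2)²·Var(S_1) + (-0.2)²·Var(S_2) + 2·(-0.2)·(-0.2)·Cov(S_1,S_2)
= 0.04·289 + 0.04·196 + 0.08·71.4 = 25.112

25.1120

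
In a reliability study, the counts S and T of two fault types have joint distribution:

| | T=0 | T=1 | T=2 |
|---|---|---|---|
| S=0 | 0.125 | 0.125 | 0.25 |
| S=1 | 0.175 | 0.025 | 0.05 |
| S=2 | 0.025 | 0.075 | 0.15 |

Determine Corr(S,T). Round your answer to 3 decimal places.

0.043

E[S] = 0.75,  E[T] = 1.125
E[ST] = 0.875
Cov(S,T) = E[ST] − E[S]E[T] = 0.875 − (0.75)(1.125) = 0.03125
var(S) = 0.6875,  var(T) = 0.759375
ρ = 0.03125 / √(0.6875·0.759375) ≈ 0.043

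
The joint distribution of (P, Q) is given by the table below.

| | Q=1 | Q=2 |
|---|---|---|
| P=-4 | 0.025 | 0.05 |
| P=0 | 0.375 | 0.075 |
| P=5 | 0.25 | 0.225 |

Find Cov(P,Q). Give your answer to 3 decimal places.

0.199

E[P] = 2.075,  E[Q] = 1.35
E[PQ] = 3
Cov(P,Q) = E[PQ] − E[P]E[Q] = 3 − (2.075)(1.35) = 0.19875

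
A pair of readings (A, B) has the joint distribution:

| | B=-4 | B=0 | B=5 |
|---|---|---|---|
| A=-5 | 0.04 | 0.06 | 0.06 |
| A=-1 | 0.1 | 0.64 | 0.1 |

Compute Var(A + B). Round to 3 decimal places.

7.520

E[A] = -1.64,  E[B] = 0.24,  E[AB] = -0.8
Var(A) = 4.84 − (-1.64)² = 2.1504;  Var(B) = 6.24 − (0.24)² = 6.1824
Cov(A,B) = -0.8 − (-1.64)(0.24) = -0.4064
Var(A + B) = (1)²·2.1504 + (1)²·6.1824 + 2·(1)·(1)·-0.4064 = 7.52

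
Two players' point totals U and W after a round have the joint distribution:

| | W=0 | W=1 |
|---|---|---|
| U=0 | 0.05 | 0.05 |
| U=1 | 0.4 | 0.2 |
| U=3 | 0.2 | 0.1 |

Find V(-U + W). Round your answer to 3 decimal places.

E[U] = 1.5,  E[W] = 0.35,  E[UW] = 0.5
V(U) = 3.3 − (1.5)² = 1.05;  V(W) = 0.35 − (0.35)² = 0.2275
Cov(U,W) = 0.5 − (1.5)(0.35) = -0.025
V(-U + W) = (-1)²·1.05 + (1)²·0.2275 + 2·(-1)·(1)·-0.025 = 1.3275

1.328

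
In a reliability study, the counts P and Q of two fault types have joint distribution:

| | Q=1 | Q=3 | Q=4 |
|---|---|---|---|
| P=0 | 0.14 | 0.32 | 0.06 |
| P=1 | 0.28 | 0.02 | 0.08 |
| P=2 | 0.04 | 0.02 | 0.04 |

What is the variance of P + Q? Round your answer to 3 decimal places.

E[P] = 0.58,  E[Q] = 2.26,  E[PQ] = 1.18
Var(P) = 0.78 − (0.58)² = 0.4436;  Var(Q) = 6.58 − (2.26)² = 1.4724
cov(P,Q) = 1.18 − (0.58)(2.26) = -0.1308
Var(P + Q) = (1)²·0.4436 + (1)²·1.4724 + 2·(1)·(1)·-0.1308 = 1.6544

1.654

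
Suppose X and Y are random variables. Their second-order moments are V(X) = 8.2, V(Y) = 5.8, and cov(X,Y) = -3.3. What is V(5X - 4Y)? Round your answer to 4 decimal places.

V(5X - 4Y) = (5)²·V(X) + (-4)²·V(Y) + 2·(5)·(-4)·cov(X,Y)
= 25·8.2 + 16·5.8 + -40·-3.3 = 429.8

429.8000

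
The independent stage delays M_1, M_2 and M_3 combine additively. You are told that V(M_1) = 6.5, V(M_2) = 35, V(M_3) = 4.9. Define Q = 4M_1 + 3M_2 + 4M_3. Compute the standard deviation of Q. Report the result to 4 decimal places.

22.3025

By independence, V(Q) = (4)²V(M_1) + (3)²V(M_2) + (4)²V(M_3)
= (4)²·6.5 + (3)²·35 + (4)²·4.9 = 497.4
sd(Q) = √497.4 ≈ 22.3025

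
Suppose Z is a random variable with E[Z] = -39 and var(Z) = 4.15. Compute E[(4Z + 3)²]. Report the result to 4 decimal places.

23475.4000

E[4Z + 3] = 4·-39 + 3 = -153
var(4Z + 3) = (4)²·4.15 = 66.4
E[(4Z + 3)²] = var((4Z + 3)) + (E[(4Z + 3)])² = 66.4 + (-153)² = 23475.4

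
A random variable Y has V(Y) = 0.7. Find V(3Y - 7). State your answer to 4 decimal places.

V(3Y - 7) = (3)²·V(Y) = 9·0.7 = 6.3

6.3000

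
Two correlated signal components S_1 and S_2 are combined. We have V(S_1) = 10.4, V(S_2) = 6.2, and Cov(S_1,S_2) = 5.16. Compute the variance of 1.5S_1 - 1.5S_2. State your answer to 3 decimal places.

V(1.5S_1 - 1.5S_2) = (1.5)²·V(S_1) + (-1.5)²·V(S_2) + 2·(1.5)·(-1.5)·Cov(S_1,S_2)
= 2.25·10.4 + 2.25·6.2 + -4.5·5.16 = 14.13

14.130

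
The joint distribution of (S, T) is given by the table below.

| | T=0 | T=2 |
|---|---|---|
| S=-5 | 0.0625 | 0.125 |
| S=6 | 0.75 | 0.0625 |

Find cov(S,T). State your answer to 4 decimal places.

-1.9766

E[S] = 3.9375,  E[T] = 0.375
E[ST] = -0.5
cov(S,T) = E[ST] − E[S]E[T] = -0.5 − (3.9375)(0.375) = -1.9765625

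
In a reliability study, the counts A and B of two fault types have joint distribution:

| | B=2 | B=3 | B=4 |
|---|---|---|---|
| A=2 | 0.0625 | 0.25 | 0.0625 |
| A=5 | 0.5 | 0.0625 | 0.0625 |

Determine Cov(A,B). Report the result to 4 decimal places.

-0.4922

E[A] = 3.875,  E[B] = 2.5625
E[AB] = 9.4375
Cov(A,B) = E[AB] − E[A]E[B] = 9.4375 − (3.875)(2.5625) = -0.4921875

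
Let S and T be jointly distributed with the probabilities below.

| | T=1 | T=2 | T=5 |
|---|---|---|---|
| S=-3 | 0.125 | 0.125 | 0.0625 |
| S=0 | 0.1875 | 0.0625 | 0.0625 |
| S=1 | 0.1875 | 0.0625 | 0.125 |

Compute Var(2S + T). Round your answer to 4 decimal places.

E[S] = -0.5625,  E[T] = 2.25,  E[ST] = -1.125
Var(S) = 3.1875 − (-0.5625)² = 2.87109375;  Var(T) = 7.75 − (2.25)² = 2.6875
cov(S,T) = -1.125 − (-0.5625)(2.25) = 0.140625
Var(2S + T) = (2)²·2.87109375 + (1)²·2.6875 + 2·(2)·(1)·0.140625 = 14.734375

14.7344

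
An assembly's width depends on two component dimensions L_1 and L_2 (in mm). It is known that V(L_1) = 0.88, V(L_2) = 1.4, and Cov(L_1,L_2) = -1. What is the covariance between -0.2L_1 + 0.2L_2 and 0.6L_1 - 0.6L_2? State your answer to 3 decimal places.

Cov(-0.2L_1 + 0.2L_2, 0.6L_1 - 0.6L_2) = (-0.2)(0.6)V(L_1) + (0.2)(-0.6)V(L_2) + [(-0.2)(-0.6) + (0.2)(0.6)]Cov(L_1,L_2)
= -0.12·0.88 + -0.12·1.4 + 0.24·-1 = -0.5136

-0.514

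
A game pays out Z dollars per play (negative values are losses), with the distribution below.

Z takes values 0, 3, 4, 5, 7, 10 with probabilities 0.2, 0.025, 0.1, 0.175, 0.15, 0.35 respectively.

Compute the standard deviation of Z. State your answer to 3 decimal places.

E[Z] = (0)(0.2) + (3)(0.025) + (4)(0.1) + (5)(0.175) + (7)(0.15) + (10)(0.35) = 5.9
E[Z²] = (0)²(0.2) + (3)²(0.025) + (4)²(0.1) + (5)²(0.175) + (7)²(0.15) + (10)²(0.35) = 48.55
Var(Z) = E[Z²] − (E[Z])² = 48.55 − (5.9)² = 13.74
σ(Z) = √13.74 ≈ 3.707

3.707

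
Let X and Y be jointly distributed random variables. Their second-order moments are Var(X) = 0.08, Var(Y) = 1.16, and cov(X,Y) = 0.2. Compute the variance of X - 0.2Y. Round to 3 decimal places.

0.046

Var(X - 0.2Y) = (1)²·Var(X) + (-0.2)²·Var(Y) + 2·(1)·(-0.2)·cov(X,Y)
= 1·0.08 + 0.04·1.16 + -0.4·0.2 = 0.0464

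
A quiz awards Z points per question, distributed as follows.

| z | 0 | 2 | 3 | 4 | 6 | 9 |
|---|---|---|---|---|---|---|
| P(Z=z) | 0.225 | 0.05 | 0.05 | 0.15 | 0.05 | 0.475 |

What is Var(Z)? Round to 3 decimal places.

13.894

E[Z] = (0)(0.225) + (2)(0.05) + (3)(0.05) + (4)(0.15) + (6)(0.05) + (9)(0.475) = 5.425
E[Z²] = (0)²(0.225) + (2)²(0.05) + (3)²(0.05) + (4)²(0.15) + (6)²(0.05) + (9)²(0.475) = 43.325
Var(Z) = E[Z²] − (E[Z])² = 43.325 − (5.425)² = 13.894375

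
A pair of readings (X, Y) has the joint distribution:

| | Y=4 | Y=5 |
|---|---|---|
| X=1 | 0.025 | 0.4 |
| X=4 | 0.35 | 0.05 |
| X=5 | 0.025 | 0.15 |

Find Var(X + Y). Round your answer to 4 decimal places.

2.2500

E[X] = 2.9,  E[Y] = 4.6,  E[XY] = 12.95
Var(X) = 11.2 − (2.9)² = 2.79;  Var(Y) = 21.4 − (4.6)² = 0.24
cov(X,Y) = 12.95 − (2.9)(4.6) = -0.39
Var(X + Y) = (1)²·2.79 + (1)²·0.24 + 2·(1)·(1)·-0.39 = 2.25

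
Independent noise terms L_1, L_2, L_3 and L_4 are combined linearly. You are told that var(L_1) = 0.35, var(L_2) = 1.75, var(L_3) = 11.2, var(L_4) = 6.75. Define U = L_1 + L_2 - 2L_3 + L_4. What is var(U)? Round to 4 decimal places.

53.6500

By independence, var(U) = (1)²var(L_1) + (1)²var(L_2) + (-2)²var(L_3) + (1)²var(L_4)
= (1)²·0.35 + (1)²·1.75 + (-2)²·11.2 + (1)²·6.75 = 53.65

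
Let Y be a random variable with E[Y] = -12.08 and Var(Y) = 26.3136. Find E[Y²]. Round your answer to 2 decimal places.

E[Y²] = Var(Y) + (E[Y])² = 26.3136 + (-12.08)² = 172.24

172.24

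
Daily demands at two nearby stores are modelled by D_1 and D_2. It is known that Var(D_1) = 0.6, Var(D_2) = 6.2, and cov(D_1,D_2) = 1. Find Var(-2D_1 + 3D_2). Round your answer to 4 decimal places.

Var(-2D_1 + 3D_2) = (-2)²·Var(D_1) + (3)²·Var(D_2) + 2·(-2)·(3)·cov(D_1,D_2)
= 4·0.6 + 9·6.2 + -12·1 = 46.2

46.2000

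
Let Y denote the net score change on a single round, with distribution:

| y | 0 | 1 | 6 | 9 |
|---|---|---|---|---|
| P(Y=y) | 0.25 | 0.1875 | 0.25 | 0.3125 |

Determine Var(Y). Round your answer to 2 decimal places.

E[Y] = (0)(0.25) + (1)(0.1875) + (6)(0.25) + (9)(0.3125) = 4.5
E[Y²] = (0)²(0.25) + (1)²(0.1875) + (6)²(0.25) + (9)²(0.3125) = 34.5
Var(Y) = E[Y²] − (E[Y])² = 34.5 − (4.5)² = 14.25

14.25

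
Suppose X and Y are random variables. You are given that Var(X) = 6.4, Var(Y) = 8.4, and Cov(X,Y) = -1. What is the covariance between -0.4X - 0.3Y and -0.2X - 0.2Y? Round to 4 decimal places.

Cov(-0.4X - 0.3Y, -0.2X - 0.2Y) = (-0.4)(-0.2)Var(X) + (-0.3)(-0.2)Var(Y) + [(-0.4)(-0.2) + (-0.3)(-0.2)]Cov(X,Y)
= 0.08·6.4 + 0.06·8.4 + 0.14·-1 = 0.876

0.8760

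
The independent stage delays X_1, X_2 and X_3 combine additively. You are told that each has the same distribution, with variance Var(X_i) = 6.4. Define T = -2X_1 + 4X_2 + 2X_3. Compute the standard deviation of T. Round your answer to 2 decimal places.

By independence, Var(T) = (-2)²Var(X_1) + (4)²Var(X_2) + (2)²Var(X_3)
= (-2)²·6.4 + (4)²·6.4 + (2)²·6.4 = 153.6
sd(T) = √153.6 ≈ 12.39

12.39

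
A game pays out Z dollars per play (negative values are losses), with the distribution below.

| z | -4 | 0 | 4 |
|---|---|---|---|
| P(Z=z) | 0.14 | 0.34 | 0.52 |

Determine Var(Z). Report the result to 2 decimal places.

8.25

E[Z] = (-4)(0.14) + (0)(0.34) + (4)(0.52) = 1.52
E[Z²] = (-4)²(0.14) + (0)²(0.34) + (4)²(0.52) = 10.56
Var(Z) = E[Z²] − (E[Z])² = 10.56 − (1.52)² = 8.2496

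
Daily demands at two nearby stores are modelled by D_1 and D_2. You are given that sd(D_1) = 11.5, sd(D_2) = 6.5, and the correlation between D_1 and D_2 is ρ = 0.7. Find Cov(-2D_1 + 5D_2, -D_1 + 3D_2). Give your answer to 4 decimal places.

Var(D_1) = (11.5)² = 132.25;  Var(D_2) = (6.5)² = 42.25
Cov(D_1,D_2) = ρ·sd(D_1)·sd(D_2) = 0.7·11.5·6.5 = 52.325
Cov(-2D_1 + 5D_2, -D_1 + 3D_2) = (-2)(-1)Var(D_1) + (5)(3)Var(D_2) + [(-2)(3) + (5)(-1)]Cov(D_1,D_2)
= 2·132.25 + 15·42.25 + -11·52.325 = 322.675

322.6750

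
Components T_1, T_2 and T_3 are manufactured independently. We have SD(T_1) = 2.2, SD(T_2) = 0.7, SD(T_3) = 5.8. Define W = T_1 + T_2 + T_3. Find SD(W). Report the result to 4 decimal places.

6.2426

V(T_1) = 4.84, V(T_2) = 0.49, V(T_3) = 33.64
By independence, V(W) = (1)²V(T_1) + (1)²V(T_2) + (1)²V(T_3)
= (1)²·4.84 + (1)²·0.49 + (1)²·33.64 = 38.97
SD(W) = √38.97 ≈ 6.2426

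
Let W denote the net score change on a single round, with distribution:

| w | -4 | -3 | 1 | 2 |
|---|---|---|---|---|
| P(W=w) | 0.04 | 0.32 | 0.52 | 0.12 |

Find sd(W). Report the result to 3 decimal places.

E[W] = (-4)(0.04) + (-3)(0.32) + (1)(0.52) + (2)(0.12) = -0.36
E[W²] = (-4)²(0.04) + (-3)²(0.32) + (1)²(0.52) + (2)²(0.12) = 4.52
Var(W) = E[W²] − (E[W])² = 4.52 − (-0.36)² = 4.3904
sd(W) = √4.3904 ≈ 2.095

2.095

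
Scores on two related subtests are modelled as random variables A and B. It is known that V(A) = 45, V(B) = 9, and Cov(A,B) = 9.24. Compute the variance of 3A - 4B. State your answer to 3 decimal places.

V(3A - 4B) = (3)²·V(A) + (-4)²·V(B) + 2·(3)·(-4)·Cov(A,B)
= 9·45 + 16·9 + -24·9.24 = 327.24

327.240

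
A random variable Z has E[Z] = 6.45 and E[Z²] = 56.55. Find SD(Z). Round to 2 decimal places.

Var(Z) = 56.55 − (6.45)² = 14.9475
SD(Z) = √14.9475 ≈ 3.87

3.87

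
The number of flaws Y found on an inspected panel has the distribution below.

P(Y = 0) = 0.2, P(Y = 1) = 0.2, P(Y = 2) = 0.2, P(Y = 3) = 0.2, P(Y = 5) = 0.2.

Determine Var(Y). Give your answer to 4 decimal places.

2.9600

E[Y] = (0)(0.2) + (1)(0.2) + (2)(0.2) + (3)(0.2) + (5)(0.2) = 2.2
E[Y²] = (0)²(0.2) + (1)²(0.2) + (2)²(0.2) + (3)²(0.2) + (5)²(0.2) = 7.8
Var(Y) = E[Y²] − (E[Y])² = 7.8 − (2.2)² = 2.96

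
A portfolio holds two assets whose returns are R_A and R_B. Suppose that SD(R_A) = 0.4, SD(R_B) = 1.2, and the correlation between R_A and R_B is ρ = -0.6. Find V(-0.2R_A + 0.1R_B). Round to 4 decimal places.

V(R_A) = (0.4)² = 0.16;  V(R_B) = (1.2)² = 1.44
cov(R_A,R_B) = ρ·SD(R_A)·SD(R_B) = -0.6·0.4·1.2 = -0.288
V(-0.2R_A + 0.1R_B) = (-0.2)²·V(R_A) + (0.1)²·V(R_B) + 2·(-0.2)·(0.1)·cov(R_A,R_B)
= 0.04·0.16 + 0.01·1.44 + -0.04·-0.288 = 0.03232

0.0323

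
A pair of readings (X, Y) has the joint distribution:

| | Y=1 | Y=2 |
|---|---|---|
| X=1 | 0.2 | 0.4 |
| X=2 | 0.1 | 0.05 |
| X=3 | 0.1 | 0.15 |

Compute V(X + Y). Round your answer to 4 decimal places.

E[X] = 1.65,  E[Y] = 1.6,  E[XY] = 2.6
V(X) = 3.45 − (1.65)² = 0.7275;  V(Y) = 2.8 − (1.6)² = 0.24
cov(X,Y) = 2.6 − (1.65)(1.6) = -0.04
V(X + Y) = (1)²·0.7275 + (1)²·0.24 + 2·(1)·(1)·-0.04 = 0.8875

0.8875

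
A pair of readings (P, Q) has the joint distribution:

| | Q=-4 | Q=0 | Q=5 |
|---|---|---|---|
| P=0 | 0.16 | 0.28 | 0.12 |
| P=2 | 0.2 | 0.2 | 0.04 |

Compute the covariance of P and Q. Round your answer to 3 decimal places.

E[P] = 0.88,  E[Q] = -0.64
E[PQ] = -1.2
cov(P,Q) = E[PQ] − E[P]E[Q] = -1.2 − (0.88)(-0.64) = -0.6368

-0.637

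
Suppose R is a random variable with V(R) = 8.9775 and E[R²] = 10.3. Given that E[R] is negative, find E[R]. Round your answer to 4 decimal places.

-1.1500

(E[R])² = E[R²] − V(R) = 10.3 − 8.9775 = 1.3225
E[R] = −√1.3225 = -1.15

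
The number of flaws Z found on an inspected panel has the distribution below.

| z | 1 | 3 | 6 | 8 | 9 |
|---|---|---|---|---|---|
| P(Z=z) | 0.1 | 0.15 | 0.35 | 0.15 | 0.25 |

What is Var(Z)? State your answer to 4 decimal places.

E[Z] = (1)(0.1) + (3)(0.15) + (6)(0.35) + (8)(0.15) + (9)(0.25) = 6.1
E[Z²] = (1)²(0.1) + (3)²(0.15) + (6)²(0.35) + (8)²(0.15) + (9)²(0.25) = 43.9
Var(Z) = E[Z²] − (E[Z])² = 43.9 − (6.1)² = 6.69

6.6900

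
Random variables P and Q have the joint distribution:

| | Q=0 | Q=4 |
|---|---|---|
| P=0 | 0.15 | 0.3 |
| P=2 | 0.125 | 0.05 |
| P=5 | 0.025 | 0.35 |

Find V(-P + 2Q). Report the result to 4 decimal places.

13.8844

E[P] = 2.225,  E[Q] = 2.8,  E[PQ] = 7.4
V(P) = 10.075 − (2.225)² = 5.124375;  V(Q) = 11.2 − (2.8)² = 3.36
Cov(P,Q) = 7.4 − (2.225)(2.8) = 1.17
V(-P + 2Q) = (-1)²·5.124375 + (2)²·3.36 + 2·(-1)·(2)·1.17 = 13.884375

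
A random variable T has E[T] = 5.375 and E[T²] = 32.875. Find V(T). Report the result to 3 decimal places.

3.984

V(T) = 32.875 − (5.375)² = 3.984375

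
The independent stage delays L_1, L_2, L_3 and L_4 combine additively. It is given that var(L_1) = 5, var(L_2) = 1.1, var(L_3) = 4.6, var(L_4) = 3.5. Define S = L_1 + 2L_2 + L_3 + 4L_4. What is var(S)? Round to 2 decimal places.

70.00

By independence, var(S) = (1)²var(L_1) + (2)²var(L_2) + (1)²var(L_3) + (4)²var(L_4)
= (1)²·5 + (2)²·1.1 + (1)²·4.6 + (4)²·3.5 = 70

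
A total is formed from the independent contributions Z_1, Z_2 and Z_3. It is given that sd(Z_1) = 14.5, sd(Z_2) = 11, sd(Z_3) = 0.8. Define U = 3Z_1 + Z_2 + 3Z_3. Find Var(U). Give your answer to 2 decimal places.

2019.01

Var(Z_1) = 210.25, Var(Z_2) = 121, Var(Z_3) = 0.64
By independence, Var(U) = (3)²Var(Z_1) + (1)²Var(Z_2) + (3)²Var(Z_3)
= (3)²·210.25 + (1)²·121 + (3)²·0.64 = 2019.01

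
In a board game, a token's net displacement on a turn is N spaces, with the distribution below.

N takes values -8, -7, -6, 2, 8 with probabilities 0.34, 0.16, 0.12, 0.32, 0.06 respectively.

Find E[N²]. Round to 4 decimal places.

E[N²] = (-8)²(0.34) + (-7)²(0.16) + (-6)²(0.12) + (2)²(0.32) + (8)²(0.06) = 39.04

39.0400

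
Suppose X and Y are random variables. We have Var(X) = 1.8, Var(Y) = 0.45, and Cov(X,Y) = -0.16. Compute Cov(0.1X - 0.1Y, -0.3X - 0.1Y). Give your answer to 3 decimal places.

Cov(0.1X - 0.1Y, -0.3X - 0.1Y) = (0.1)(-0.3)Var(X) + (-0.1)(-0.1)Var(Y) + [(0.1)(-0.1) + (-0.1)(-0.3)]Cov(X,Y)
= -0.03·1.8 + 0.01·0.45 + 0.02·-0.16 = -0.0527

-0.053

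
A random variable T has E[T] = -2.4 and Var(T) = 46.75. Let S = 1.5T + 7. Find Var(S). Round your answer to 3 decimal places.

105.188

Var(1.5T + 7) = (1.5)²·Var(T) = 2.25·46.75 = 105.1875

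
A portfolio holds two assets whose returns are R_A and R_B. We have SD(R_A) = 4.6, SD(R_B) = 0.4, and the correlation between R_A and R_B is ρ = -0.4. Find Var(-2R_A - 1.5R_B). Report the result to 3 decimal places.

80.584

Var(R_A) = (4.6)² = 21.16;  Var(R_B) = (0.4)² = 0.16
Cov(R_A,R_B) = ρ·SD(R_A)·SD(R_B) = -0.4·4.6·0.4 = -0.736
Var(-2R_A - 1.5R_B) = (-2)²·Var(R_A) + (-1.5)²·Var(R_B) + 2·(-2)·(-1.5)·Cov(R_A,R_B)
= 4·21.16 + 2.25·0.16 + 6·-0.736 = 80.584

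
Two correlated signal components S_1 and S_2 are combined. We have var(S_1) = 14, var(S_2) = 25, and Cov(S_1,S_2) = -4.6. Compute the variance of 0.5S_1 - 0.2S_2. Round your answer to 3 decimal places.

5.420

var(0.5S_1 - 0.2S_2) = (0.5)²·var(S_1) + (-0.2)²·var(S_2) + 2·(0.5)·(-0.2)·Cov(S_1,S_2)
= 0.25·14 + 0.04·25 + -0.2·-4.6 = 5.42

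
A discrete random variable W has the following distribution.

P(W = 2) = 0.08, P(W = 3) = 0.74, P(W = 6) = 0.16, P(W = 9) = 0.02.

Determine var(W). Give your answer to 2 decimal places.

1.97

E[W] = (2)(0.08) + (3)(0.74) + (6)(0.16) + (9)(0.02) = 3.52
E[W²] = (2)²(0.08) + (3)²(0.74) + (6)²(0.16) + (9)²(0.02) = 14.36
var(W) = E[W²] − (E[W])² = 14.36 − (3.52)² = 1.9696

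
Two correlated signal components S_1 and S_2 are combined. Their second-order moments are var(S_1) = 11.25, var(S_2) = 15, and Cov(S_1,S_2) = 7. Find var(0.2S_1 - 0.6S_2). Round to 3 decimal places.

4.170

var(0.2S_1 - 0.6S_2) = (0.2)²·var(S_1) + (-0.6)²·var(S_2) + 2·(0.2)·(-0.6)·Cov(S_1,S_2)
= 0.04·11.25 + 0.36·15 + -0.24·7 = 4.17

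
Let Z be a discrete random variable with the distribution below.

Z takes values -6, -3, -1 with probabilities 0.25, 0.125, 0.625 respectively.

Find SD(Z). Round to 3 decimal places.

2.121

E[Z] = (-6)(0.25) + (-3)(0.125) + (-1)(0.625) = -2.5
E[Z²] = (-6)²(0.25) + (-3)²(0.125) + (-1)²(0.625) = 10.75
Var(Z) = E[Z²] − (E[Z])² = 10.75 − (-2.5)² = 4.5
SD(Z) = √4.5 ≈ 2.121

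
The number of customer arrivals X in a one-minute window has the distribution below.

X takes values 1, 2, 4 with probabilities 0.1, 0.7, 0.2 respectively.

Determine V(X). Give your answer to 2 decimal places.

0.81

E[X] = (1)(0.1) + (2)(0.7) + (4)(0.2) = 2.3
E[X²] = (1)²(0.1) + (2)²(0.7) + (4)²(0.2) = 6.1
V(X) = E[X²] − (E[X])² = 6.1 − (2.3)² = 0.81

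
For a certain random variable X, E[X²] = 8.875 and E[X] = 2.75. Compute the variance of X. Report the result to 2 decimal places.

Var(X) = 8.875 − (2.75)² = 1.3125

1.31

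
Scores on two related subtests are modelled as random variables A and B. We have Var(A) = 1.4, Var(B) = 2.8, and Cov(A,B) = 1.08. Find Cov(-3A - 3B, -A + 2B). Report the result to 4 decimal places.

-15.8400

Cov(-3A - 3B, -A + 2B) = (-3)(-1)Var(A) + (-3)(2)Var(B) + [(-3)(2) + (-3)(-1)]Cov(A,B)
= 3·1.4 + -6·2.8 + -3·1.08 = -15.84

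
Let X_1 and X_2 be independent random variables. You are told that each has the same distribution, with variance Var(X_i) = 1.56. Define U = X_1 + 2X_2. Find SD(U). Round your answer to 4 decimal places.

2.7928

By independence, Var(U) = (1)²Var(X_1) + (2)²Var(X_2)
= (1)²·1.56 + (2)²·1.56 = 7.8
SD(U) = √7.8 ≈ 2.7928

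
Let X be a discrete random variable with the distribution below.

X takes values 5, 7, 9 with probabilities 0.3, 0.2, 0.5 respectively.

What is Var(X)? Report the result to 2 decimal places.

E[X] = (5)(0.3) + (7)(0.2) + (9)(0.5) = 7.4
E[X²] = (5)²(0.3) + (7)²(0.2) + (9)²(0.5) = 57.8
Var(X) = E[X²] − (E[X])² = 57.8 − (7.4)² = 3.04

3.04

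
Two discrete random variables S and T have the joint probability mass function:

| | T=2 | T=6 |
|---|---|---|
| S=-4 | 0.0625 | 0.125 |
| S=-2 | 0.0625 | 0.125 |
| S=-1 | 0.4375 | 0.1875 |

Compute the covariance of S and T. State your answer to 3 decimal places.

-0.688

E[S] = -1.75,  E[T] = 3.75
E[ST] = -7.25
Cov(S,T) = E[ST] − E[S]E[T] = -7.25 − (-1.75)(3.75) = -0.6875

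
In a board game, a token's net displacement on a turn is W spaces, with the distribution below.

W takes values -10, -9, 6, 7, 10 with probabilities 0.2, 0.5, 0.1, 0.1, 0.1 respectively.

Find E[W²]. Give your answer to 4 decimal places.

E[W²] = (-10)²(0.2) + (-9)²(0.5) + (6)²(0.1) + (7)²(0.1) + (10)²(0.1) = 79

79.0000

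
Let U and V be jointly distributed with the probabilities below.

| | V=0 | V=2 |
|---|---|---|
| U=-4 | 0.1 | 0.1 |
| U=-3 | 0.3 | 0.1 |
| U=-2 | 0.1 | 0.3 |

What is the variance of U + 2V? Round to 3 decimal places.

5.360

E[U] = -2.8,  E[V] = 1,  E[UV] = -2.6
Var(U) = 8.4 − (-2.8)² = 0.56;  Var(V) = 2 − (1)² = 1
Cov(U,V) = -2.6 − (-2.8)(1) = 0.2
Var(U + 2V) = (1)²·0.56 + (2)²·1 + 2·(1)·(2)·0.2 = 5.36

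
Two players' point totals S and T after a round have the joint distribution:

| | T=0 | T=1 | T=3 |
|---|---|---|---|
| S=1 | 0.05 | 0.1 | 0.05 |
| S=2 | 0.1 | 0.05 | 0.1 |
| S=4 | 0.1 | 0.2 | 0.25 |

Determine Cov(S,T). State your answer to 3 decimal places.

0.255

E[S] = 2.9,  E[T] = 1.55
E[ST] = 4.75
Cov(S,T) = E[ST] − E[S]E[T] = 4.75 − (2.9)(1.55) = 0.255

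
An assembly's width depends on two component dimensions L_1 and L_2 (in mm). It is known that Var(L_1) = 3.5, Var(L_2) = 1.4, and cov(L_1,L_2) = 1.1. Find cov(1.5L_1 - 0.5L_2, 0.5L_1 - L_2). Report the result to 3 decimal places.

cov(1.5L_1 - 0.5L_2, 0.5L_1 - L_2) = (1.5)(0.5)Var(L_1) + (-0.5)(-1)Var(L_2) + [(1.5)(-1) + (-0.5)(0.5)]cov(L_1,L_2)
= 0.75·3.5 + 0.5·1.4 + -1.75·1.1 = 1.4

1.400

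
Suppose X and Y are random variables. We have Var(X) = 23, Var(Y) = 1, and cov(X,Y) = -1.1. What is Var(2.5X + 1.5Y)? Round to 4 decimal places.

Var(2.5X + 1.5Y) = (2.5)²·Var(X) + (1.5)²·Var(Y) + 2·(2.5)·(1.5)·cov(X,Y)
= 6.25·23 + 2.25·1 + 7.5·-1.1 = 137.75

137.7500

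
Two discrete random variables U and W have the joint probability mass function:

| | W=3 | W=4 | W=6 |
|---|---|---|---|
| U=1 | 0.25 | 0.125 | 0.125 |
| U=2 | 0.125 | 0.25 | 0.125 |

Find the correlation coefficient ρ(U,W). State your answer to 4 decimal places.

0.1072

E[U] = 1.5,  E[W] = 4.125
E[UW] = 6.25
Cov(U,W) = E[UW] − E[U]E[W] = 6.25 − (1.5)(4.125) = 0.0625
V(U) = 0.25,  V(W) = 1.359375
ρ = 0.0625 / √(0.25·1.359375) ≈ 0.1072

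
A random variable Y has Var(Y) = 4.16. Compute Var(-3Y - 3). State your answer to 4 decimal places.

Var(-3Y - 3) = (-3)²·Var(Y) = 9·4.16 = 37.44

37.4400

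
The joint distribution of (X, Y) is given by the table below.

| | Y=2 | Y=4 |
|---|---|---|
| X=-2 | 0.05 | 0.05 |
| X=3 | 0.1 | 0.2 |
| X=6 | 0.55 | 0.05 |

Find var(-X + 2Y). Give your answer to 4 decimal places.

E[X] = 4.3,  E[Y] = 2.6,  E[XY] = 10.2
var(X) = 24.7 − (4.3)² = 6.21;  var(Y) = 7.6 − (2.6)² = 0.84
cov(X,Y) = 10.2 − (4.3)(2.6) = -0.98
var(-X + 2Y) = (-1)²·6.21 + (2)²·0.84 + 2·(-1)·(2)·-0.98 = 13.49

13.4900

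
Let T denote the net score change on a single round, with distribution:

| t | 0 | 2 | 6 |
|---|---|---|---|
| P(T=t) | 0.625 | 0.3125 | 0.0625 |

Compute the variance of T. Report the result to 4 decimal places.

2.5000

E[T] = (0)(0.625) + (2)(0.3125) + (6)(0.0625) = 1
E[T²] = (0)²(0.625) + (2)²(0.3125) + (6)²(0.0625) = 3.5
var(T) = E[T²] − (E[T])² = 3.5 − (1)² = 2.5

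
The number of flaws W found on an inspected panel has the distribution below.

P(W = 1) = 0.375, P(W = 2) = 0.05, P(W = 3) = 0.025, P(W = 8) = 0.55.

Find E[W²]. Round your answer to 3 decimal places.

E[W²] = (1)²(0.375) + (2)²(0.05) + (3)²(0.025) + (8)²(0.55) = 36

36.000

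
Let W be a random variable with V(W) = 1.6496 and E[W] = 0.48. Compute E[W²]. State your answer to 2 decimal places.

1.88

E[W²] = V(W) + (E[W])² = 1.6496 + (0.48)² = 1.88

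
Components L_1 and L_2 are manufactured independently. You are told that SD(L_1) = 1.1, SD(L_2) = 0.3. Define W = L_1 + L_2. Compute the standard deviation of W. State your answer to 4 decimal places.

1.1402

V(L_1) = 1.21, V(L_2) = 0.09
By independence, V(W) = (1)²V(L_1) + (1)²V(L_2)
= (1)²·1.21 + (1)²·0.09 = 1.3
SD(W) = √1.3 ≈ 1.1402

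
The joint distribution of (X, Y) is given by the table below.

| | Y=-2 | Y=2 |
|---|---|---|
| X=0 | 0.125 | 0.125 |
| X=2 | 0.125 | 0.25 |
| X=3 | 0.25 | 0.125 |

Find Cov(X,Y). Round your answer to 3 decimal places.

-0.250

E[X] = 1.875,  E[Y] = 0
E[XY] = -0.25
Cov(X,Y) = E[XY] − E[X]E[Y] = -0.25 − (1.875)(0) = -0.25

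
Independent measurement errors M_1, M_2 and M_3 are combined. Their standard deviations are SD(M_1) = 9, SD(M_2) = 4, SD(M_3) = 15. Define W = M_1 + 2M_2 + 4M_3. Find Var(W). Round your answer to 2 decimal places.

Var(M_1) = 81, Var(M_2) = 16, Var(M_3) = 225
By independence, Var(W) = (1)²Var(M_1) + (2)²Var(M_2) + (4)²Var(M_3)
= (1)²·81 + (2)²·16 + (4)²·225 = 3745

3745.00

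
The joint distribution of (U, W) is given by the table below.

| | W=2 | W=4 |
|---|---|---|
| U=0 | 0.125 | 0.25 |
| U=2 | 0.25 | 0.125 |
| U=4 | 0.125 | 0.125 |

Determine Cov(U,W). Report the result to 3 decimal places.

E[U] = 1.75,  E[W] = 3
E[UW] = 5
Cov(U,W) = E[UW] − E[U]E[W] = 5 − (1.75)(3) = -0.25

-0.250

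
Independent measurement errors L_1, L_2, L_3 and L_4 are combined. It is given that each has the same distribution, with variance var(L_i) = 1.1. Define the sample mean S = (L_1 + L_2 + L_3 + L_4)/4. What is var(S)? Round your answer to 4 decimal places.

By independence, var(S) = (0.25)²var(L_1) + (0.25)²var(L_2) + (0.25)²var(L_3) + (0.25)²var(L_4)
= (0.25)²·1.1 + (0.25)²·1.1 + (0.25)²·1.1 + (0.25)²·1.1 = 0.275

0.2750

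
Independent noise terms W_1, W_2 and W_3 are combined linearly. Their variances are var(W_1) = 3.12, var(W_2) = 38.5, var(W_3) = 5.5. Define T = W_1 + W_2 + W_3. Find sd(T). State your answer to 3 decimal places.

6.864

By independence, var(T) = (1)²var(W_1) + (1)²var(W_2) + (1)²var(W_3)
= (1)²·3.12 + (1)²·38.5 + (1)²·5.5 = 47.12
sd(T) = √47.12 ≈ 6.864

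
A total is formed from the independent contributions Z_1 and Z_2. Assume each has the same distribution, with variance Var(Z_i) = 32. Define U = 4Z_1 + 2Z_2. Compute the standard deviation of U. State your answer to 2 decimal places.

By independence, Var(U) = (4)²Var(Z_1) + (2)²Var(Z_2)
= (4)²·32 + (2)²·32 = 640
SD(U) = √640 ≈ 25.30

25.30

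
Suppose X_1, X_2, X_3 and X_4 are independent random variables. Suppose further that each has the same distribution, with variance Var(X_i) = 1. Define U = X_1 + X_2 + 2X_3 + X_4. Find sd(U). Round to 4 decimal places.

2.6458

By independence, Var(U) = (1)²Var(X_1) + (1)²Var(X_2) + (2)²Var(X_3) + (1)²Var(X_4)
= (1)²·1 + (1)²·1 + (2)²·1 + (1)²·1 = 7
sd(U) = √7 ≈ 2.6458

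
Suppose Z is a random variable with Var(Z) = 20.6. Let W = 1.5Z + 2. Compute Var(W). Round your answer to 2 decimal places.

46.35

Var(1.5Z + 2) = (1.5)²·Var(Z) = 2.25·20.6 = 46.35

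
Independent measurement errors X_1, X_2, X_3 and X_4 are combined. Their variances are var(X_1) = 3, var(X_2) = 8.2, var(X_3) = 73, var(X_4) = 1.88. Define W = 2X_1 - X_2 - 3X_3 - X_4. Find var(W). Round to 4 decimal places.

By independence, var(W) = (2)²var(X_1) + (-1)²var(X_2) + (-3)²var(X_3) + (-1)²var(X_4)
= (2)²·3 + (-1)²·8.2 + (-3)²·73 + (-1)²·1.88 = 679.08

679.0800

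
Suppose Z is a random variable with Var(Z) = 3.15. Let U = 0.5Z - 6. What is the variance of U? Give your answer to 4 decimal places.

Var(0.5Z - 6) = (0.5)²·Var(Z) = 0.25·3.15 = 0.7875

0.7875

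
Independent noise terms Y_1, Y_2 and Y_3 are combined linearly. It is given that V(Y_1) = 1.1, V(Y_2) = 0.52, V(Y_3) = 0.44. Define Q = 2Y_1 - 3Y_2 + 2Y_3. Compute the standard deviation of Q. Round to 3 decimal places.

3.292

By independence, V(Q) = (2)²V(Y_1) + (-3)²V(Y_2) + (2)²V(Y_3)
= (2)²·1.1 + (-3)²·0.52 + (2)²·0.44 = 10.84
sd(Q) = √10.84 ≈ 3.292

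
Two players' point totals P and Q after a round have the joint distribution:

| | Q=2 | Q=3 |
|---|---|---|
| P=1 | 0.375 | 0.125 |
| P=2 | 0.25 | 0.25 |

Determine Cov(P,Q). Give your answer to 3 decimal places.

E[P] = 1.5,  E[Q] = 2.375
E[PQ] = 3.625
Cov(P,Q) = E[PQ] − E[P]E[Q] = 3.625 − (1.5)(2.375) = 0.0625

0.063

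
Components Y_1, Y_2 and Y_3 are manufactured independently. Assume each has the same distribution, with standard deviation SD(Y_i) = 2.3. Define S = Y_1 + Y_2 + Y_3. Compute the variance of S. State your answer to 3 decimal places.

15.870

var(Y_i) = (2.3)² = 5.29
By independence, var(S) = (1)²var(Y_1) + (1)²var(Y_2) + (1)²var(Y_3)
= (1)²·5.29 + (1)²·5.29 + (1)²·5.29 = 15.87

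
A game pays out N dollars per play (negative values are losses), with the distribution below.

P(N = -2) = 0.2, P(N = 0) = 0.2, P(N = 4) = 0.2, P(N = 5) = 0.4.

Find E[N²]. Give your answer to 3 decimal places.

14.000

E[N²] = (-2)²(0.2) + (0)²(0.2) + (4)²(0.2) + (5)²(0.4) = 14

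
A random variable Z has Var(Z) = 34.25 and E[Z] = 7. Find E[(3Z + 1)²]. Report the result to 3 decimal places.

792.250

E[3Z + 1] = 3·7 + 1 = 22
Var(3Z + 1) = (3)²·34.25 = 308.25
E[(3Z + 1)²] = Var((3Z + 1)) + (E[(3Z + 1)])² = 308.25 + (22)² = 792.25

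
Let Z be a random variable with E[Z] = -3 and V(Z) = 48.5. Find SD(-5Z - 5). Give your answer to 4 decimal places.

V(-5Z - 5) = (-5)²·48.5 = 1212.5
SD(-5Z - 5) = √1212.5 ≈ 34.8210

34.8210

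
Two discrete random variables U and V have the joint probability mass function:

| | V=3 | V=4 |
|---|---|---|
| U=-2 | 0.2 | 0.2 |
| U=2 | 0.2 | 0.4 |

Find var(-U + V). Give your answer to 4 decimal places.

3.7600

E[U] = 0.4,  E[V] = 3.6,  E[UV] = 1.6
var(U) = 4 − (0.4)² = 3.84;  var(V) = 13.2 − (3.6)² = 0.24
Cov(U,V) = 1.6 − (0.4)(3.6) = 0.16
var(-U + V) = (-1)²·3.84 + (1)²·0.24 + 2·(-1)·(1)·0.16 = 3.76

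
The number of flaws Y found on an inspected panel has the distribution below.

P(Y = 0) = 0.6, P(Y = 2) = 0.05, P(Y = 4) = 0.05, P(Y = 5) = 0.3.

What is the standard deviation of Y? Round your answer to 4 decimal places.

2.2935

E[Y] = (0)(0.6) + (2)(0.05) + (4)(0.05) + (5)(0.3) = 1.8
E[Y²] = (0)²(0.6) + (2)²(0.05) + (4)²(0.05) + (5)²(0.3) = 8.5
var(Y) = E[Y²] − (E[Y])² = 8.5 − (1.8)² = 5.26
SD(Y) = √5.26 ≈ 2.2935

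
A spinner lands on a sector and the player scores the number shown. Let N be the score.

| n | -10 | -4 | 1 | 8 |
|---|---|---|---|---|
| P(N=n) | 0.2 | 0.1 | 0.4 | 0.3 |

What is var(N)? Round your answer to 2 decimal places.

E[N] = (-10)(0.2) + (-4)(0.1) + (1)(0.4) + (8)(0.3) = 0.4
E[N²] = (-10)²(0.2) + (-4)²(0.1) + (1)²(0.4) + (8)²(0.3) = 41.2
var(N) = E[N²] − (E[N])² = 41.2 − (0.4)² = 41.04

41.04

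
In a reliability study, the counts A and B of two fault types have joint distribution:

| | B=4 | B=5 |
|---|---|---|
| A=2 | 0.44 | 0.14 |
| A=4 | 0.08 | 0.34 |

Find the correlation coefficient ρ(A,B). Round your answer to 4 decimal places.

E[A] = 2.84,  E[B] = 4.48
E[AB] = 13
Cov(A,B) = E[AB] − E[A]E[B] = 13 − (2.84)(4.48) = 0.2768
Var(A) = 0.9744,  Var(B) = 0.2496
ρ = 0.2768 / √(0.9744·0.2496) ≈ 0.5613

0.5613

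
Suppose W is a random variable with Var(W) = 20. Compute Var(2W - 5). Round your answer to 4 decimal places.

Var(2W - 5) = (2)²·Var(W) = 4·20 = 80

80.0000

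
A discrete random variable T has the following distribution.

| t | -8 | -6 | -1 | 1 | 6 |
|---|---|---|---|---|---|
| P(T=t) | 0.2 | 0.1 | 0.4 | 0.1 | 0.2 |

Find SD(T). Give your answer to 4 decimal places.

4.7339

E[T] = (-8)(0.2) + (-6)(0.1) + (-1)(0.4) + (1)(0.1) + (6)(0.2) = -1.3
E[T²] = (-8)²(0.2) + (-6)²(0.1) + (-1)²(0.4) + (1)²(0.1) + (6)²(0.2) = 24.1
Var(T) = E[T²] − (E[T])² = 24.1 − (-1.3)² = 22.41
SD(T) = √22.41 ≈ 4.7339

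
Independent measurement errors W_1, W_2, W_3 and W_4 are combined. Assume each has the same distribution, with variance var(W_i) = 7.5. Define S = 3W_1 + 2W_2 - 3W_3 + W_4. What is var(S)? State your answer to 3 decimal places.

By independence, var(S) = (3)²var(W_1) + (2)²var(W_2) + (-3)²var(W_3) + (1)²var(W_4)
= (3)²·7.5 + (2)²·7.5 + (-3)²·7.5 + (1)²·7.5 = 172.5

172.500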